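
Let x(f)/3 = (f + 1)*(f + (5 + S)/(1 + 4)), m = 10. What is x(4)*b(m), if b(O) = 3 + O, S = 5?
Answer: 1170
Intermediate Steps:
x(f) = 3*(1 + f)*(2 + f) (x(f) = 3*((f + 1)*(f + (5 + 5)/(1 + 4))) = 3*((1 + f)*(f + 10/5)) = 3*((1 + f)*(f + 10*(⅕))) = 3*((1 + f)*(f + 2)) = 3*((1 + f)*(2 + f)) = 3*(1 + f)*(2 + f))
x(4)*b(m) = (6 + 3*4² + 9*4)*(3 + 10) = (6 + 3*16 + 36)*13 = (6 + 48 + 36)*13 = 90*13 = 1170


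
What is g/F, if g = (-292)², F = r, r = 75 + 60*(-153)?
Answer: -85264/9105 ≈ -9.3645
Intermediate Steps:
r = -9105 (r = 75 - 9180 = -9105)
F = -9105
g = 85264
g/F = 85264/(-9105) = 85264*(-1/9105) = -85264/9105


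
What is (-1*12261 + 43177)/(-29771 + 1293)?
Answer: -15458/14239 ≈ -1.0856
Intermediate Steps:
(-1*12261 + 43177)/(-29771 + 1293) = (-12261 + 43177)/(-28478) = 30916*(-1/28478) = -15458/14239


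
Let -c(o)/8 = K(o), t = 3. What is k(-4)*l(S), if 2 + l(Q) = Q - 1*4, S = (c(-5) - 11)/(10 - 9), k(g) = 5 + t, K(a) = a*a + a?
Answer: -1416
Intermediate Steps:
K(a) = a + a**2 (K(a) = a**2 + a = a + a**2)
k(g) = 8 (k(g) = 5 + 3 = 8)
c(o) = -8*o*(1 + o)
S = -171 (S = (-8*(-5)*(1 - 5) - 11)/(10 - 9) = (-8*(-5)*(-4) - 11)/1 = (-160 - 11)*1 = -171*1 = -171)
l(Q) = -6 + Q (l(Q) = -2 + (Q - 1*4) = -2 + (Q - 4) = -2 + (-4 + Q) = -6 + Q)
k(-4)*l(S) = 8*(-6 - 171) = 8*(-177) = -1416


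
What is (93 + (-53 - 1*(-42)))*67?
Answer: 5494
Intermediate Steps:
(93 + (-53 - 1*(-42)))*67 = (93 + (-53 + 42))*67 = (93 - 11)*67 = 82*67 = 5494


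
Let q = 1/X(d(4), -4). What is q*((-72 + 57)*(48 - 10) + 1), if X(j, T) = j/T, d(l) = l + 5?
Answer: 2276/9 ≈ 252.89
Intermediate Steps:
d(l) = 5 + l
q = -4/9 (q = 1/((5 + 4)/(-4)) = 1/(9*(-¼)) = 1/(-9/4) = -4/9 ≈ -0.44444)
q*((-72 + 57)*(48 - 10) + 1) = -4*((-72 + 57)*(48 - 10) + 1)/9 = -4*(-15*38 + 1)/9 = -4*(-570 + 1)/9 = -4/9*(-569) = 2276/9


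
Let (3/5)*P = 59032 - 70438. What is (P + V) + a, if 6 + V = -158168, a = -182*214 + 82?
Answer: -216050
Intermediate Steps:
a = -38866 (a = -38948 + 82 = -38866)
P = -19010 (P = 5*(59032 - 70438)/3 = (5/3)*(-11406) = -19010)
V = -158174 (V = -6 - 158168 = -158174)
(P + V) + a = (-19010 - 158174) - 38866 = -177184 - 38866 = -216050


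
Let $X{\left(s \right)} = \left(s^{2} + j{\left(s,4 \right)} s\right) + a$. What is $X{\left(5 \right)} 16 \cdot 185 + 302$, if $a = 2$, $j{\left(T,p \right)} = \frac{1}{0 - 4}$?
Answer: $76522$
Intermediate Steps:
$j{\left(T,p \right)} = - \frac{1}{4}$ ($j{\left(T,p \right)} = \frac{1}{-4} = - \frac{1}{4}$)
$X{\left(s \right)} = 2 + s^{2} - \frac{s}{4}$ ($X{\left(s \right)} = \left(s^{2} - \frac{s}{4}\right) + 2 = 2 + s^{2} - \frac{s}{4}$)
$X{\left(5 \right)} 16 \cdot 185 + 302 = \left(2 + 5^{2} - \frac{5}{4}\right) 16 \cdot 185 + 302 = \left(2 + 25 - \frac{5}{4}\right) 16 \cdot 185 + 302 = \frac{103}{4} \cdot 16 \cdot 185 + 302 = 412 \cdot 185 + 302 = 76220 + 302 = 76522$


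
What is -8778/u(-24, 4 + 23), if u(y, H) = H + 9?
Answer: -1463/6 ≈ -243.83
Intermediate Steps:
u(y, H) = 9 + H
-8778/u(-24, 4 + 23) = -8778/(9 + (4 + 23)) = -8778/(9 + 27) = -8778/36 = -8778*1/36 = -1463/6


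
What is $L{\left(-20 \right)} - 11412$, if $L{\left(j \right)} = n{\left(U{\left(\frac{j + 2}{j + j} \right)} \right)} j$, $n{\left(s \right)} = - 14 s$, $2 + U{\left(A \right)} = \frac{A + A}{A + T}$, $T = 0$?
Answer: $-11412$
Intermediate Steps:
$U{\left(A \right)} = 0$ ($U{\left(A \right)} = -2 + \frac{A + A}{A + 0} = -2 + \frac{2 A}{A} = -2 + 2 = 0$)
$L{\left(j \right)} = 0$ ($L{\left(j \right)} = \left(-14\right) 0 j = 0 j = 0$)
$L{\left(-20 \right)} - 11412 = 0 - 11412 = -11412$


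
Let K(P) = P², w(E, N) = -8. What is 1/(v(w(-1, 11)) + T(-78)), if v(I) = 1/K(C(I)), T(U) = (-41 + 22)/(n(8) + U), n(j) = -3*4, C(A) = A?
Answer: 2880/653 ≈ 4.4104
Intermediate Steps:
n(j) = -12
T(U) = -19/(-12 + U) (T(U) = (-41 + 22)/(-12 + U) = -19/(-12 + U))
v(I) = I⁻² (v(I) = 1/(I²) = I⁻²)
1/(v(w(-1, 11)) + T(-78)) = 1/((-8)⁻² - 19/(-12 - 78)) = 1/(1/64 - 19/(-90)) = 1/(1/64 - 19*(-1/90)) = 1/(1/64 + 19/90) = 1/(653/2880) = 2880/653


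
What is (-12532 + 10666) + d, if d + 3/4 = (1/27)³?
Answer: -146972957/78732 ≈ -1866.8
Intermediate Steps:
d = -59045/78732 (d = -¾ + (1/27)³ = -¾ + 1/19683 = -59045/78732 ≈ -0.74995)
(-12532 + 10666) + d = (-12532 + 10666) - 59045/78732 = -1866 - 59045/78732 = -146972957/78732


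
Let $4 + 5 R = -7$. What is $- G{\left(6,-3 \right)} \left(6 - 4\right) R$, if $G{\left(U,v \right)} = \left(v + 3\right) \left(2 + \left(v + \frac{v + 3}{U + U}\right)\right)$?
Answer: $0$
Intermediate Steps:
$R = - \frac{11}{5}$ ($R = - \frac{4}{5} + \frac{1}{5} \left(-7\right) = - \frac{4}{5} - \frac{7}{5} = - \frac{11}{5} \approx -2.2$)
$G{\left(U,v \right)} = \left(3 + v\right) \left(2 + v + \frac{3 + v}{2 U}\right)$ ($G{\left(U,v \right)} = \left(3 + v\right) \left(2 + \left(v + \frac{3 + v}{2 U}\right)\right) = \left(3 + v\right) \left(2 + v + \frac{3 + v}{2 U}\right)$)
$- G{\left(6,-3 \right)} \left(6 - 4\right) R = - \frac{9 + \left(-3\right)^{2} + 6 \left(-3\right) + 2 \cdot 6 \left(6 + \left(-3\right)^{2} + 5 \left(-3\right)\right)}{2 \cdot 6} \left(6 - 4\right) \left(- \frac{11}{5}\right) = - \frac{1}{2} \cdot \frac{1}{6} \left(9 + 9 - 18 + 2 \cdot 6 \left(6 + 9 - 15\right)\right) 2 \left(- \frac{11}{5}\right) = - \frac{1}{2} \cdot \frac{1}{6} \left(9 + 9 - 18 + 2 \cdot 6 \cdot 0\right) 2 \left(- \frac{11}{5}\right) = - \frac{1}{2} \cdot \frac{1}{6} \left(9 + 9 - 18 + 0\right) 2 \left(- \frac{11}{5}\right) = - \frac{1}{2} \cdot \frac{1}{6} \cdot 0 \cdot 2 \left(- \frac{11}{5}\right) = - 0 \cdot 2 \left(- \frac{11}{5}\right) = \left(-1\right) 0 \left(- \frac{11}{5}\right) = 0 \left(- \frac{11}{5}\right) = 0$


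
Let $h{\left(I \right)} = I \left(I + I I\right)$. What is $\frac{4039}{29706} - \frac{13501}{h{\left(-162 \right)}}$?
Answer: $\frac{126572339}{909538308} \approx 0.13916$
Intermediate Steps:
$h{\left(I \right)} = I \left(I + I^{2}\right)$
$\frac{4039}{29706} - \frac{13501}{h{\left(-162 \right)}} = \frac{4039}{29706} - \frac{13501}{\left(-162\right)^{2} \left(1 - 162\right)} = 4039 \cdot \frac{1}{29706} - \frac{13501}{26244 \left(-161\right)} = \frac{4039}{29706} - \frac{13501}{-4225284} = \frac{4039}{29706} - - \frac{587}{183708} = \frac{4039}{29706} + \frac{587}{183708} = \frac{126572339}{909538308}$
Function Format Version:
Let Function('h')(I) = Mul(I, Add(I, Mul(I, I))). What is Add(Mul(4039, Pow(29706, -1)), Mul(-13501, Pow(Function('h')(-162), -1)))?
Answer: Rational(126572339, 909538308) ≈ 0.13916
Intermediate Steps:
Function('h')(I) = Mul(I, Add(I, Pow(I, 2)))
Add(Mul(4039, Pow(29706, -1)), Mul(-13501, Pow(Function('h')(-162), -1))) = Add(Mul(4039, Pow(29706, -1)), Mul(-13501, Pow(Mul(Pow(-162, 2), Add(1, -162)), -1))) = Add(Mul(4039, Rational(1, 29706)), Mul(-13501, Pow(Mul(26244, -161), -1))) = Add(Rational(4039, 29706), Mul(-13501, Pow(-4225284, -1))) = Add(Rational(4039, 29706), Mul(-13501, Rational(-1, 4225284))) = Add(Rational(4039, 29706), Rational(587, 183708)) = Rational(126572339, 909538308)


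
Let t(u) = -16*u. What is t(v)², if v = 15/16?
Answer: 225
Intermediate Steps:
v = 15/16 (v = 15*(1/16) = 15/16 ≈ 0.93750)
t(v)² = (-16*15/16)² = (-15)² = 225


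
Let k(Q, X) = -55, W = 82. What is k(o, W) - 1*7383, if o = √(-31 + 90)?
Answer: -7438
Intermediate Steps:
o = √59 ≈ 7.6811
k(o, W) - 1*7383 = -55 - 1*7383 = -55 - 7383 = -7438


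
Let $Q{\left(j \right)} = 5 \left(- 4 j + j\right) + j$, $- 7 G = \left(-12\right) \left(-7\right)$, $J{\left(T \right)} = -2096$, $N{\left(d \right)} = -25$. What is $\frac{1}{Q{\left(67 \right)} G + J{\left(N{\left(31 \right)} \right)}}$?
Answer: $\frac{1}{9160} \approx 0.00010917$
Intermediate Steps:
$G = -12$ ($G = - \frac{\left(-12\right) \left(-7\right)}{7} = \left(- \frac{1}{7}\right) 84 = -12$)
$Q{\left(j \right)} = - 14 j$ ($Q{\left(j \right)} = 5 \left(- 3 j\right) + j = - 15 j + j = - 14 j$)
$\frac{1}{Q{\left(67 \right)} G + J{\left(N{\left(31 \right)} \right)}} = \frac{1}{\left(-14\right) 67 \left(-12\right) - 2096} = \frac{1}{\left(-938\right) \left(-12\right) - 2096} = \frac{1}{11256 - 2096} = \frac{1}{9160}$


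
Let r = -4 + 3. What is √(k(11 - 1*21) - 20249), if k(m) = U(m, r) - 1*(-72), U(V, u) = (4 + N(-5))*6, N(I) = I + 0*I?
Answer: I*√20183 ≈ 142.07*I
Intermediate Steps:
N(I) = I (N(I) = I + 0 = I)
r = -1
U(V, u) = -6 (U(V, u) = (4 - 5)*6 = -1*6 = -6)
k(m) = 66 (k(m) = -6 - 1*(-72) = -6 + 72 = 66)
√(k(11 - 1*21) - 20249) = √(66 - 20249) = √(-20183) = I*√20183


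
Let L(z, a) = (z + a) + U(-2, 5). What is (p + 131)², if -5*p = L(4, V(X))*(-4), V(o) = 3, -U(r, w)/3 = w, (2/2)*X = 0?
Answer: 388129/25 ≈ 15525.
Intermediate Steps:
X = 0
U(r, w) = -3*w
L(z, a) = -15 + a + z (L(z, a) = (z + a) - 3*5 = (a + z) - 15 = -15 + a + z)
p = -32/5 (p = -(-15 + 3 + 4)*(-4)/5 = -(-8)*(-4)/5 = -⅕*32 = -32/5 ≈ -6.4000)
(p + 131)² = (-32/5 + 131)² = (623/5)² = 388129/25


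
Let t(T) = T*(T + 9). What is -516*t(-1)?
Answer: 4128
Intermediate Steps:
t(T) = T*(9 + T)
-516*t(-1) = -(-516)*(9 - 1) = -(-516)*8 = -516*(-8) = 4128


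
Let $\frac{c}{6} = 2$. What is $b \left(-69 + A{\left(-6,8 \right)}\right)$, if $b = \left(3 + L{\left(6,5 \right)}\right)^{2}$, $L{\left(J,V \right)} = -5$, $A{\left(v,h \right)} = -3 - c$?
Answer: $-336$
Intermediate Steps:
$c = 12$ ($c = 6 \cdot 2 = 12$)
$A{\left(v,h \right)} = -15$ ($A{\left(v,h \right)} = -3 - 12 = -15$)
$b = 4$ ($b = \left(3 - 5\right)^{2} = \left(-2\right)^{2} = 4$)
$b \left(-69 + A{\left(-6,8 \right)}\right) = 4 \left(-69 - 15\right) = 4 \left(-84\right) = -336$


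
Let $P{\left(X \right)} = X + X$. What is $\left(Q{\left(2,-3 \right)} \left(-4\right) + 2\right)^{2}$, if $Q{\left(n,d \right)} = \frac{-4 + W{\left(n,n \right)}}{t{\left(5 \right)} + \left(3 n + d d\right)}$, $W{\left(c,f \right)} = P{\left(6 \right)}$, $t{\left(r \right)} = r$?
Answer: $\frac{4}{25} \approx 0.16$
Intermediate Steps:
$P{\left(X \right)} = 2 X$
$W{\left(c,f \right)} = 12$ ($W{\left(c,f \right)} = 2 \cdot 6 = 12$)
$Q{\left(n,d \right)} = \frac{8}{5 + d^{2} + 3 n}$ ($Q{\left(n,d \right)} = \frac{-4 + 12}{5 + \left(3 n + d d\right)} = \frac{8}{5 + \left(3 n + d^{2}\right)} = \frac{8}{5 + \left(d^{2} + 3 n\right)} = \frac{8}{5 + d^{2} + 3 n}$)
$\left(Q{\left(2,-3 \right)} \left(-4\right) + 2\right)^{2} = \left(\frac{8}{5 + \left(-3\right)^{2} + 3 \cdot 2} \left(-4\right) + 2\right)^{2} = \left(\frac{8}{5 + 9 + 6} \left(-4\right) + 2\right)^{2} = \left(\frac{8}{20} \left(-4\right) + 2\right)^{2} = \left(8 \cdot \frac{1}{20} \left(-4\right) + 2\right)^{2} = \left(\frac{2}{5} \left(-4\right) + 2\right)^{2} = \left(- \frac{8}{5} + 2\right)^{2} = \left(\frac{2}{5}\right)^{2} = \frac{4}{25}$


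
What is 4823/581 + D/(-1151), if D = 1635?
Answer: 657334/95533 ≈ 6.8807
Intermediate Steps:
4823/581 + D/(-1151) = 4823/581 + 1635/(-1151) = 4823*(1/581) + 1635*(-1/1151) = 689/83 - 1635/1151 = 657334/95533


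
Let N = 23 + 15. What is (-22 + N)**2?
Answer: 256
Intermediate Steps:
N = 38
(-22 + N)**2 = (-22 + 38)**2 = 16**2 = 256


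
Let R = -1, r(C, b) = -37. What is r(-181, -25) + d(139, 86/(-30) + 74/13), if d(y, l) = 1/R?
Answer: -38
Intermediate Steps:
d(y, l) = -1 (d(y, l) = 1/(-1) = -1)
r(-181, -25) + d(139, 86/(-30) + 74/13) = -37 - 1 = -38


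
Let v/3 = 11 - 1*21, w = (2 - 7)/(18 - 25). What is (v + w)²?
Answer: 42025/49 ≈ 857.65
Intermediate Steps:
w = 5/7 (w = -5/(-7) = -5*(-⅐) = 5/7 ≈ 0.71429)
v = -30 (v = 3*(11 - 1*21) = 3*(11 - 21) = 3*(-10) = -30)
(v + w)² = (-30 + 5/7)² = (-205/7)² = 42025/49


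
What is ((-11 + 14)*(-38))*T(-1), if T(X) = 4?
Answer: -456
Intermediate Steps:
((-11 + 14)*(-38))*T(-1) = ((-11 + 14)*(-38))*4 = (3*(-38))*4 = -114*4 = -456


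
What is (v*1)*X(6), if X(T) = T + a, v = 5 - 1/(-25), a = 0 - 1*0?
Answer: 756/25 ≈ 30.240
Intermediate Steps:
a = 0 (a = 0 + 0 = 0)
v = 126/25 (v = 5 - 1*(-1/25) = 5 + 1/25 = 126/25 ≈ 5.0400)
X(T) = T (X(T) = T + 0 = T)
(v*1)*X(6) = ((126/25)*1)*6 = (126/25)*6 = 756/25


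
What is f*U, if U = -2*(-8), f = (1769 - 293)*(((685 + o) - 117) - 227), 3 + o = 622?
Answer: 22671360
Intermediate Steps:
o = 619 (o = -3 + 622 = 619)
f = 1416960 (f = (1769 - 293)*(((685 + 619) - 117) - 227) = 1476*((1304 - 117) - 227) = 1476*(1187 - 227) = 1476*960 = 1416960)
U = 16
f*U = 1416960*16 = 22671360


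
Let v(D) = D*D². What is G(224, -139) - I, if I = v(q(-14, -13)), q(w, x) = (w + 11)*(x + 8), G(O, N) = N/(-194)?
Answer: -654611/194 ≈ -3374.3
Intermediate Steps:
G(O, N) = -N/194 (G(O, N) = N*(-1/194) = -N/194)
q(w, x) = (8 + x)*(11 + w) (q(w, x) = (11 + w)*(8 + x) = (8 + x)*(11 + w))
v(D) = D³
I = 3375 (I = (88 + 8*(-14) + 11*(-13) - 14*(-13))³ = (88 - 112 - 143 + 182)³ = 15³ = 3375)
G(224, -139) - I = -1/194*(-139) - 1*3375 = 139/194 - 3375 = -654611/194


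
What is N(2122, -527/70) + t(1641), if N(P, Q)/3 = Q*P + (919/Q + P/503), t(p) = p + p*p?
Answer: 24551392614069/9277835 ≈ 2.6462e+6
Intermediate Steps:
t(p) = p + p**2
N(P, Q) = 2757/Q + 3*P/503 + 3*P*Q (N(P, Q) = 3*(Q*P + (919/Q + P/503)) = 3*(P*Q + (919/Q + P*(1/503))) = 3*(P*Q + (919/Q + P/503)) = 3*(919/Q + P/503 + P*Q) = 2757/Q + 3*P/503 + 3*P*Q)
N(2122, -527/70) + t(1641) = (2757/((-527/70)) + (3/503)*2122 + 3*2122*(-527/70)) + 1641*(1 + 1641) = (2757/((-527*1/70)) + 6366/503 + 3*2122*(-527*1/70)) + 1641*1642 = (2757/(-527/70) + 6366/503 + 3*2122*(-527/70)) + 2694522 = (2757*(-70/527) + 6366/503 - 1677441/35) + 2694522 = (-192990/527 + 6366/503 - 1677441/35) + 2694522 = -447937905801/9277835 + 2694522 = 24551392614069/9277835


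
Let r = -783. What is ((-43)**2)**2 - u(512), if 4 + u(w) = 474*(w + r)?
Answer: 3547259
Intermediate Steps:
u(w) = -371146 + 474*w (u(w) = -4 + 474*(w - 783) = -4 + 474*(-783 + w) = -4 + (-371142 + 474*w) = -371146 + 474*w)
((-43)**2)**2 - u(512) = ((-43)**2)**2 - (-371146 + 474*512) = 1849**2 - (-371146 + 242688) = 3418801 - 1*(-128458) = 3418801 + 128458 = 3547259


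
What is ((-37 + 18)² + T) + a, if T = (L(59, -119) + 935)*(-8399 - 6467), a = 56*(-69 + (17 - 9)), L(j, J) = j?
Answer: -14779859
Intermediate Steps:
a = -3416 (a = 56*(-69 + 8) = 56*(-61) = -3416)
T = -14776804 (T = (59 + 935)*(-8399 - 6467) = 994*(-14866) = -14776804)
((-37 + 18)² + T) + a = ((-37 + 18)² - 14776804) - 3416 = ((-19)² - 14776804) - 3416 = (361 - 14776804) - 3416 = -14776443 - 3416 = -14779859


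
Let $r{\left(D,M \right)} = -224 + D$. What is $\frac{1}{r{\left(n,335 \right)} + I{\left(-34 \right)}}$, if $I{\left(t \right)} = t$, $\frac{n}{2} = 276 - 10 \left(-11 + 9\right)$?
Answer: $\frac{1}{334} \approx 0.002994$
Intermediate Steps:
$n = 592$ ($n = 2 \left(276 - 10 \left(-11 + 9\right)\right) = 2 \left(276 - -20\right) = 2 \left(276 + 20\right) = 2 \cdot 296 = 592$)
$\frac{1}{r{\left(n,335 \right)} + I{\left(-34 \right)}} = \frac{1}{\left(-224 + 592\right) - 34} = \frac{1}{368 - 34} = \frac{1}{334}$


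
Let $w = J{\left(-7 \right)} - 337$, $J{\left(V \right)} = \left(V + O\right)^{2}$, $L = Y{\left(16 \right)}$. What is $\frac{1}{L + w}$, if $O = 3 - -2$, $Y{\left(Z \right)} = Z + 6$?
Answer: $- \frac{1}{311} \approx -0.0032154$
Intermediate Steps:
$Y{\left(Z \right)} = 6 + Z$
$O = 5$ ($O = 3 + 2 = 5$)
$L = 22$ ($L = 6 + 16 = 22$)
$J{\left(V \right)} = \left(5 + V\right)^{2}$ ($J{\left(V \right)} = \left(V + 5\right)^{2} = \left(5 + V\right)^{2}$)
$w = -333$ ($w = \left(5 - 7\right)^{2} - 337 = \left(-2\right)^{2} - 337 = 4 - 337 = -333$)
$\frac{1}{L + w} = \frac{1}{22 - 333} = \frac{1}{-311} = - \frac{1}{311}$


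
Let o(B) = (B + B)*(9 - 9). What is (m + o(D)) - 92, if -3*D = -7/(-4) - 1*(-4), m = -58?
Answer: -150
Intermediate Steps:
D = -23/12 (D = -(-7/(-4) - 1*(-4))/3 = -(-7*(-1/4) + 4)/3 = -(7/4 + 4)/3 = -1/3*23/4 = -23/12 ≈ -1.9167)
o(B) = 0 (o(B) = (2*B)*0 = 0)
(m + o(D)) - 92 = (-58 + 0) - 92 = -58 - 92 = -150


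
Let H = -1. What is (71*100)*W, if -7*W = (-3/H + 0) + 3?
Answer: -42600/7 ≈ -6085.7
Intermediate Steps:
W = -6/7 (W = -((-3/(-1) + 0) + 3)/7 = -((-3*(-1) + 0) + 3)/7 = -((3 + 0) + 3)/7 = -(3 + 3)/7 = -⅐*6 = -6/7 ≈ -0.85714)
(71*100)*W = (71*100)*(-6/7) = 7100*(-6/7) = -42600/7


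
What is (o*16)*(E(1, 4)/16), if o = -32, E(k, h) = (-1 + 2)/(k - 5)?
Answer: 8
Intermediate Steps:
E(k, h) = 1/(-5 + k)
(o*16)*(E(1, 4)/16) = (-32*16)*(1/((-5 + 1)*16)) = -512/((-4)*16) = -(-128)/16 = -512*(-1/64) = 8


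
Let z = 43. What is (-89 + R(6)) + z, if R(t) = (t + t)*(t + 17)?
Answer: 230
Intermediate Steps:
R(t) = 2*t*(17 + t) (R(t) = (2*t)*(17 + t) = 2*t*(17 + t))
(-89 + R(6)) + z = (-89 + 2*6*(17 + 6)) + 43 = (-89 + 2*6*23) + 43 = (-89 + 276) + 43 = 187 + 43 = 230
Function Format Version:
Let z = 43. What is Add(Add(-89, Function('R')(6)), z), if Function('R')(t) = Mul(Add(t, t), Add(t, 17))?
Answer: 230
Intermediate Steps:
Function('R')(t) = Mul(2, t, Add(17, t)) (Function('R')(t) = Mul(Mul(2, t), Add(17, t)) = Mul(2, t, Add(17, t)))
Add(Add(-89, Function('R')(6)), z) = Add(Add(-89, Mul(2, 6, Add(17, 6))), 43) = Add(Add(-89, Mul(2, 6, 23)), 43) = Add(Add(-89, 276), 43) = Add(187, 43) = 230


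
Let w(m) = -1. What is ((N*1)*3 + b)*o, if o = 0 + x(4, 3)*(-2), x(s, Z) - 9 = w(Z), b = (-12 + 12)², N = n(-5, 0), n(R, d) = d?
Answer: 0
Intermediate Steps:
N = 0
b = 0 (b = 0² = 0)
x(s, Z) = 8 (x(s, Z) = 9 - 1 = 8)
o = -16 (o = 0 + 8*(-2) = 0 - 16 = -16)
((N*1)*3 + b)*o = ((0*1)*3 + 0)*(-16) = (0*3 + 0)*(-16) = (0 + 0)*(-16) = 0*(-16) = 0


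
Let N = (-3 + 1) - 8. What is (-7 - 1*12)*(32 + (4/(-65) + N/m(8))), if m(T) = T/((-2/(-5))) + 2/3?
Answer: -1204239/2015 ≈ -597.64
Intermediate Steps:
N = -10 (N = -2 - 8 = -10)
m(T) = ⅔ + 5*T/2 (m(T) = T/((-2*(-⅕))) + 2*(⅓) = T/(⅖) + ⅔ = T*(5/2) + ⅔ = 5*T/2 + ⅔ = ⅔ + 5*T/2)
(-7 - 1*12)*(32 + (4/(-65) + N/m(8))) = (-7 - 1*12)*(32 + (4/(-65) - 10/(⅔ + (5/2)*8))) = (-7 - 12)*(32 + (4*(-1/65) - 10/(⅔ + 20))) = -19*(32 + (-4/65 - 10/62/3)) = -19*(32 + (-4/65 - 10*3/62)) = -19*(32 + (-4/65 - 15/31)) = -19*(32 - 1099/2015) = -19*63381/2015 = -1204239/2015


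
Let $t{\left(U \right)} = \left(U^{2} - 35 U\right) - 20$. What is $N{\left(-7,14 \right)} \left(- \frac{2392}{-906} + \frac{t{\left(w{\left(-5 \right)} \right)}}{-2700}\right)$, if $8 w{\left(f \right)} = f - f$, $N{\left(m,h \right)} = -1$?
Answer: $- \frac{53971}{20385} \approx -2.6476$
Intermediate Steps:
$w{\left(f \right)} = 0$ ($w{\left(f \right)} = \frac{f - f}{8} = \frac{1}{8} \cdot 0 = 0$)
$t{\left(U \right)} = -20 + U^{2} - 35 U$
$N{\left(-7,14 \right)} \left(- \frac{2392}{-906} + \frac{t{\left(w{\left(-5 \right)} \right)}}{-2700}\right) = - (- \frac{2392}{-906} + \frac{-20 + 0^{2} - 0}{-2700}) = - (\left(-2392\right) \left(- \frac{1}{906}\right) + \left(-20 + 0 + 0\right) \left(- \frac{1}{2700}\right)) = - (\frac{1196}{453} - - \frac{1}{135}) = - (\frac{1196}{453} + \frac{1}{135}) = \left(-1\right) \frac{53971}{20385} = - \frac{53971}{20385}$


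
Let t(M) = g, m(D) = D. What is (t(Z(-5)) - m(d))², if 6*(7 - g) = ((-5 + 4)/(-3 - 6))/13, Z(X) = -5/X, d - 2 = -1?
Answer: 17732521/492804 ≈ 35.983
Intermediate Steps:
d = 1 (d = 2 - 1 = 1)
g = 4913/702 (g = 7 - (-5 + 4)/(-3 - 6)/(6*13) = 7 - (-1/(-9))/(6*13) = 7 - (-1*(-⅑))/(6*13) = 7 - 1/(54*13) = 7 - ⅙*1/117 = 7 - 1/702 = 4913/702 ≈ 6.9986)
t(M) = 4913/702
(t(Z(-5)) - m(d))² = (4913/702 - 1*1)² = (4913/702 - 1)² = (4211/702)² = 17732521/492804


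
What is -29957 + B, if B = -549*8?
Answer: -34349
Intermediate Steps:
B = -4392
-29957 + B = -29957 - 4392 = -34349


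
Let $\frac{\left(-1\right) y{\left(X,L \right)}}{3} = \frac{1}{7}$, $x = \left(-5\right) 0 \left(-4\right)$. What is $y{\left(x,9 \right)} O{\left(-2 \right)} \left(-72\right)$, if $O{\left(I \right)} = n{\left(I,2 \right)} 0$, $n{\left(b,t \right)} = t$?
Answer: $0$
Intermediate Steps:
$x = 0$ ($x = 0 \left(-4\right) = 0$)
$O{\left(I \right)} = 0$ ($O{\left(I \right)} = 2 \cdot 0 = 0$)
$y{\left(X,L \right)} = - \frac{3}{7}$
$y{\left(x,9 \right)} O{\left(-2 \right)} \left(-72\right) = - \frac{3 \cdot 0 \left(-72\right)}{7} = \left(- \frac{3}{7}\right) 0 = 0$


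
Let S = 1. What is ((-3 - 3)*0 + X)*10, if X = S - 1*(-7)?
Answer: 80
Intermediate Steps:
X = 8 (X = 1 - 1*(-7) = 1 + 7 = 8)
((-3 - 3)*0 + X)*10 = ((-3 - 3)*0 + 8)*10 = (-6*0 + 8)*10 = (0 + 8)*10 = 8*10 = 80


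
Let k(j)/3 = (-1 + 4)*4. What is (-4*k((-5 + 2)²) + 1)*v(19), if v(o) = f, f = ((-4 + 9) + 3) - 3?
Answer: -715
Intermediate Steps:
k(j) = 36 (k(j) = 3*((-1 + 4)*4) = 3*(3*4) = 3*12 = 36)
f = 5 (f = (5 + 3) - 3 = 8 - 3 = 5)
v(o) = 5
(-4*k((-5 + 2)²) + 1)*v(19) = (-4*36 + 1)*5 = (-144 + 1)*5 = -143*5 = -715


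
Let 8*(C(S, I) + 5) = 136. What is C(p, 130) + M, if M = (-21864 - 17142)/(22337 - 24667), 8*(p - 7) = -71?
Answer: 33483/1165 ≈ 28.741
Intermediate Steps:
p = -15/8 (p = 7 + (⅛)*(-71) = 7 - 71/8 = -15/8 ≈ -1.8750)
C(S, I) = 12 (C(S, I) = -5 + (⅛)*136 = -5 + 17 = 12)
M = 19503/1165 (M = -39006/(-2330) = -39006*(-1/2330) = 19503/1165 ≈ 16.741)
C(p, 130) + M = 12 + 19503/1165 = 33483/1165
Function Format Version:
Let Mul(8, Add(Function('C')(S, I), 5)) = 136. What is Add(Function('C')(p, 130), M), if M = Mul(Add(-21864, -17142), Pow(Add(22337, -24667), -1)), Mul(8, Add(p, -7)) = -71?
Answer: Rational(33483, 1165) ≈ 28.741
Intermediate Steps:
p = Rational(-15, 8) (p = Add(7, Mul(Rational(1, 8), -71)) = Add(7, Rational(-71, 8)) = Rational(-15, 8) ≈ -1.8750)
Function('C')(S, I) = 12 (Function('C')(S, I) = Add(-5, Mul(Rational(1, 8), 136)) = Add(-5, 17) = 12)
M = Rational(19503, 1165) (M = Mul(-39006, Pow(-2330, -1)) = Mul(-39006, Rational(-1, 2330)) = Rational(19503, 1165) ≈ 16.741)
Add(Function('C')(p, 130), M) = Add(12, Rational(19503, 1165)) = Rational(33483, 1165)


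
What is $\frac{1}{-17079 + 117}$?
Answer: $- \frac{1}{16962} \approx -5.8955 \cdot 10^{-5}$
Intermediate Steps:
$\frac{1}{-17079 + 117} = \frac{1}{-16962} = - \frac{1}{16962}$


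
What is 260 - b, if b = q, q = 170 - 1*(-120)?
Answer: -30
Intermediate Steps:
q = 290 (q = 170 + 120 = 290)
b = 290
260 - b = 260 - 1*290 = 260 - 290 = -30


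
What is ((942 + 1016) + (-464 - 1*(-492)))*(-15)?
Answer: -29790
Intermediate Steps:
((942 + 1016) + (-464 - 1*(-492)))*(-15) = (1958 + (-464 + 492))*(-15) = (1958 + 28)*(-15) = 1986*(-15) = -29790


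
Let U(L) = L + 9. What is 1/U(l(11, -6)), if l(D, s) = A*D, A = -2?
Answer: -1/13 ≈ -0.076923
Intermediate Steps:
l(D, s) = -2*D
U(L) = 9 + L
1/U(l(11, -6)) = 1/(9 - 2*11) = 1/(9 - 22) = 1/(-13) = -1/13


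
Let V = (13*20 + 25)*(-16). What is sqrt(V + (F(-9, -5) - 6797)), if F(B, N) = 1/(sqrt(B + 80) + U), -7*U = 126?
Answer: sqrt(-204427 + 11357*sqrt(71))/sqrt(18 - sqrt(71)) ≈ 106.57*I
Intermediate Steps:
U = -18 (U = -1/7*126 = -18)
F(B, N) = 1/(-18 + sqrt(80 + B)) (F(B, N) = 1/(sqrt(B + 80) - 18) = 1/(sqrt(80 + B) - 18) = 1/(-18 + sqrt(80 + B)))
V = -4560 (V = (260 + 25)*(-16) = 285*(-16) = -4560)
sqrt(V + (F(-9, -5) - 6797)) = sqrt(-4560 + (1/(-18 + sqrt(80 - 9)) - 6797)) = sqrt(-4560 + (1/(-18 + sqrt(71)) - 6797)) = sqrt(-4560 + (-6797 + 1/(-18 + sqrt(71)))) = sqrt(-11357 + 1/(-18 + sqrt(71)))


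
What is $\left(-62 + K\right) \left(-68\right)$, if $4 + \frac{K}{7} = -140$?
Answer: $72760$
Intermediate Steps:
$K = -1008$ ($K = -28 + 7 \left(-140\right) = -28 - 980 = -1008$)
$\left(-62 + K\right) \left(-68\right) = \left(-62 - 1008\right) \left(-68\right) = \left(-1070\right) \left(-68\right) = 72760$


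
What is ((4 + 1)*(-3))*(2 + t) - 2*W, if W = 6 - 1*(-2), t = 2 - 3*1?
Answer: -31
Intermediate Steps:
t = -1 (t = 2 - 3 = -1)
W = 8 (W = 6 + 2 = 8)
((4 + 1)*(-3))*(2 + t) - 2*W = ((4 + 1)*(-3))*(2 - 1) - 2*8 = (5*(-3))*1 - 16 = -15*1 - 16 = -15 - 16 = -31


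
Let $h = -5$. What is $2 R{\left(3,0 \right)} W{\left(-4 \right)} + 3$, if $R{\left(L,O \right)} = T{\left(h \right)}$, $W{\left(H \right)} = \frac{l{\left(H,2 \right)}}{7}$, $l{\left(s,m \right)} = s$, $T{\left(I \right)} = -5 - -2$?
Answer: $\frac{45}{7} \approx 6.4286$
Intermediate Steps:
$T{\left(I \right)} = -3$ ($T{\left(I \right)} = -5 + 2 = -3$)
$W{\left(H \right)} = \frac{H}{7}$
$R{\left(L,O \right)} = -3$
$2 R{\left(3,0 \right)} W{\left(-4 \right)} + 3 = 2 \left(-3\right) \frac{1}{7} \left(-4\right) + 3 = \left(-6\right) \left(- \frac{4}{7}\right) + 3 = \frac{24}{7} + 3 = \frac{45}{7}$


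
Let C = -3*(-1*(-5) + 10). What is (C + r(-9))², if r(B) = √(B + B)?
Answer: 2007 - 270*I*√2 ≈ 2007.0 - 381.84*I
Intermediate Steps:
r(B) = √2*√B (r(B) = √(2*B) = √2*√B)
C = -45 (C = -3*(5 + 10) = -3*15 = -45)
(C + r(-9))² = (-45 + √2*√(-9))² = (-45 + √2*(3*I))² = (-45 + 3*I*√2)²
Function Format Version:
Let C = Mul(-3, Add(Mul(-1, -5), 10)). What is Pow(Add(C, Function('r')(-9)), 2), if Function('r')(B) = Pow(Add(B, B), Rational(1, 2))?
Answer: Add(2007, Mul(-270, I, Pow(2, Rational(1, 2)))) ≈ Add(2007.0, Mul(-381.84, I))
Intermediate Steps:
Function('r')(B) = Mul(Pow(2, Rational(1, 2)), Pow(B, Rational(1, 2))) (Function('r')(B) = Pow(Mul(2, B), Rational(1, 2)) = Mul(Pow(2, Rational(1, 2)), Pow(B, Rational(1, 2))))
C = -45 (C = Mul(-3, Add(5, 10)) = Mul(-3, 15) = -45)
Pow(Add(C, Function('r')(-9)), 2) = Pow(Add(-45, Mul(Pow(2, Rational(1, 2)), Pow(-9, Rational(1, 2)))), 2) = Pow(Add(-45, Mul(Pow(2, Rational(1, 2)), Mul(3, I))), 2) = Pow(Add(-45, Mul(3, I, Pow(2, Rational(1, 2)))), 2)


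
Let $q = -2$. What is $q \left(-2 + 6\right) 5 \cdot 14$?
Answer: $-560$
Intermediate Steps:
$q \left(-2 + 6\right) 5 \cdot 14 = - 2 \left(-2 + 6\right) 5 \cdot 14 = - 2 \cdot 4 \cdot 5 \cdot 14 = \left(-2\right) 20 \cdot 14 = \left(-40\right) 14 = -560$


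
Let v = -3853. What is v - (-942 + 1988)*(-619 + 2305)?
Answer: -1767409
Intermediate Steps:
v - (-942 + 1988)*(-619 + 2305) = -3853 - (-942 + 1988)*(-619 + 2305) = -3853 - 1046*1686 = -3853 - 1*1763556 = -3853 - 1763556 = -1767409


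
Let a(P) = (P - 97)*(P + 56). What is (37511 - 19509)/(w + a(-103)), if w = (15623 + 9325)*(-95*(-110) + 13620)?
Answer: 9001/300253880 ≈ 2.9978e-5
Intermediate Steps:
a(P) = (-97 + P)*(56 + P)
w = 600498360 (w = 24948*(10450 + 13620) = 24948*24070 = 600498360)
(37511 - 19509)/(w + a(-103)) = (37511 - 19509)/(600498360 + (-5432 + (-103)² - 41*(-103))) = 18002/(600498360 + (-5432 + 10609 + 4223)) = 18002/(600498360 + 9400) = 18002/600507760 = 18002*(1/600507760) = 9001/300253880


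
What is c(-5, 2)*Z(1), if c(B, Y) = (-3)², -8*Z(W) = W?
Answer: -9/8 ≈ -1.1250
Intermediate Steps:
Z(W) = -W/8
c(B, Y) = 9
c(-5, 2)*Z(1) = 9*(-⅛*1) = 9*(-⅛) = -9/8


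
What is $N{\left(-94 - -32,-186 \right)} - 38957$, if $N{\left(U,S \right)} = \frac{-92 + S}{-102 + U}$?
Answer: $- \frac{3194335}{82} \approx -38955.0$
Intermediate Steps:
$N{\left(U,S \right)} = \frac{-92 + S}{-102 + U}$
$N{\left(-94 - -32,-186 \right)} - 38957 = \frac{-92 - 186}{-102 - 62} - 38957 = \frac{1}{-102 + \left(-94 + 32\right)} \left(-278\right) - 38957 = \frac{1}{-102 - 62} \left(-278\right) - 38957 = \frac{1}{-164} \left(-278\right) - 38957 = \left(- \frac{1}{164}\right) \left(-278\right) - 38957 = \frac{139}{82} - 38957 = - \frac{3194335}{82}$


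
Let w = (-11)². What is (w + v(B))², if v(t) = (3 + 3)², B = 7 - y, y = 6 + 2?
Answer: 24649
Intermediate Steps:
y = 8
w = 121
B = -1 (B = 7 - 1*8 = 7 - 8 = -1)
v(t) = 36 (v(t) = 6² = 36)
(w + v(B))² = (121 + 36)² = 157² = 24649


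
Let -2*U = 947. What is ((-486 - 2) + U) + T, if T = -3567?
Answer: -9057/2 ≈ -4528.5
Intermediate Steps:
U = -947/2 (U = -1/2*947 = -947/2 ≈ -473.50)
((-486 - 2) + U) + T = ((-486 - 2) - 947/2) - 3567 = (-488 - 947/2) - 3567 = -1923/2 - 3567 = -9057/2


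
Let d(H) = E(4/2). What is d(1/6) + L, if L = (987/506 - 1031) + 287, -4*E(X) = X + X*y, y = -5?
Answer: -374465/506 ≈ -740.05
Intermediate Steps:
E(X) = X (E(X) = -(X + X*(-5))/4 = -(X - 5*X)/4 = -(-1)*X = X)
L = -375477/506 (L = (987*(1/506) - 1031) + 287 = (987/506 - 1031) + 287 = -520699/506 + 287 = -375477/506 ≈ -742.05)
d(H) = 2 (d(H) = 4/2 = 4*(1/2) = 2)
d(1/6) + L = 2 - 375477/506 = -374465/506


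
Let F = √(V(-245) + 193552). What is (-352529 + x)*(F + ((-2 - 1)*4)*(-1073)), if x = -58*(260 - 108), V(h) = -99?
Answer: -4652678220 - 361345*√193453 ≈ -4.8116e+9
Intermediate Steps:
x = -8816 (x = -58*152 = -8816)
F = √193453 (F = √(-99 + 193552) = √193453 ≈ 439.83)
(-352529 + x)*(F + ((-2 - 1)*4)*(-1073)) = (-352529 - 8816)*(√193453 + ((-2 - 1)*4)*(-1073)) = -361345*(√193453 - 3*4*(-1073)) = -361345*(√193453 - 12*(-1073)) = -361345*(√193453 + 12876) = -361345*(12876 + √193453) = -4652678220 - 361345*√193453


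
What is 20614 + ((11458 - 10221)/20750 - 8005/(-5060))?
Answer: 216453929297/10499500 ≈ 20616.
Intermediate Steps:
20614 + ((11458 - 10221)/20750 - 8005/(-5060)) = 20614 + (1237*(1/20750) - 8005*(-1/5060)) = 20614 + (1237/20750 + 1601/1012) = 20614 + 17236297/10499500 = 216453929297/10499500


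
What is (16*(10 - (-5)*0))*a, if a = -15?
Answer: -2400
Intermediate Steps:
(16*(10 - (-5)*0))*a = (16*(10 - (-5)*0))*(-15) = (16*(10 - 1*0))*(-15) = (16*(10 + 0))*(-15) = (16*10)*(-15) = 160*(-15) = -2400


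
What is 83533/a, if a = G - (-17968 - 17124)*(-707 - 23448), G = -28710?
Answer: -83533/847675970 ≈ -9.8544e-5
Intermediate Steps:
a = -847675970 (a = -28710 - (-17968 - 17124)*(-707 - 23448) = -28710 - (-35092)*(-24155) = -28710 - 1*847647260 = -28710 - 847647260 = -847675970)
83533/a = 83533/(-847675970) = 83533*(-1/847675970) = -83533/847675970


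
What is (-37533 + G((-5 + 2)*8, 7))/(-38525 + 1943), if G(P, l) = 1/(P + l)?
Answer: 319031/310947 ≈ 1.0260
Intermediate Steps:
(-37533 + G((-5 + 2)*8, 7))/(-38525 + 1943) = (-37533 + 1/((-5 + 2)*8 + 7))/(-38525 + 1943) = (-37533 + 1/(-3*8 + 7))/(-36582) = (-37533 + 1/(-24 + 7))*(-1/36582) = (-37533 + 1/(-17))*(-1/36582) = (-37533 - 1/17)*(-1/36582) = -638062/17*(-1/36582) = 319031/310947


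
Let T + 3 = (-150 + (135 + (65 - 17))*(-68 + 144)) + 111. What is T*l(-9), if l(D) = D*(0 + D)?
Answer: 1123146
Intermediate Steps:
l(D) = D**2 (l(D) = D*D = D**2)
T = 13866 (T = -3 + ((-150 + (135 + (65 - 17))*(-68 + 144)) + 111) = -3 + ((-150 + (135 + 48)*76) + 111) = -3 + ((-150 + 183*76) + 111) = -3 + ((-150 + 13908) + 111) = -3 + (13758 + 111) = -3 + 13869 = 13866)
T*l(-9) = 13866*(-9)**2 = 13866*81 = 1123146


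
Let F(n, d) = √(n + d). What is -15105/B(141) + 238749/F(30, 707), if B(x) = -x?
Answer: 5035/47 + 238749*√737/737 ≈ 8901.6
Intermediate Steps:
F(n, d) = √(d + n)
-15105/B(141) + 238749/F(30, 707) = -15105/((-1*141)) + 238749/(√(707 + 30)) = -15105/(-141) + 238749/(√737) = -15105*(-1/141) + 238749*(√737/737) = 5035/47 + 238749*√737/737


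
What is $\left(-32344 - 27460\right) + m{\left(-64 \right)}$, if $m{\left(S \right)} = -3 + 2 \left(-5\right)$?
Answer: $-59817$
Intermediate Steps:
$m{\left(S \right)} = -13$ ($m{\left(S \right)} = -3 - 10 = -13$)
$\left(-32344 - 27460\right) + m{\left(-64 \right)} = \left(-32344 - 27460\right) - 13 = -59804 - 13 = -59817$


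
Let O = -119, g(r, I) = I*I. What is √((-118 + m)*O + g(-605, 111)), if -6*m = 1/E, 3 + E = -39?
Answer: √949051/6 ≈ 162.37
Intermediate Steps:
E = -42 (E = -3 - 39 = -42)
g(r, I) = I²
m = 1/252 (m = -⅙/(-42) = -⅙*(-1/42) = 1/252 ≈ 0.0039683)
√((-118 + m)*O + g(-605, 111)) = √((-118 + 1/252)*(-119) + 111²) = √(-29735/252*(-119) + 12321) = √(505495/36 + 12321) = √(949051/36) = √949051/6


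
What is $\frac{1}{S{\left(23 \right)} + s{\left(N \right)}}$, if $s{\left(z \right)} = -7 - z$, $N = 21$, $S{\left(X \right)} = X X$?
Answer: $\frac{1}{501} \approx 0.001996$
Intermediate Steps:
$S{\left(X \right)} = X^{2}$
$\frac{1}{S{\left(23 \right)} + s{\left(N \right)}} = \frac{1}{23^{2} - 28} = \frac{1}{529 - 28} = \frac{1}{501}$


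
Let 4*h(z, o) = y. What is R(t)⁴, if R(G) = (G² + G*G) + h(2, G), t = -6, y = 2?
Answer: 442050625/16 ≈ 2.7628e+7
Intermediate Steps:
h(z, o) = ½ (h(z, o) = (¼)*2 = ½)
R(G) = ½ + 2*G² (R(G) = (G² + G*G) + ½ = (G² + G²) + ½ = 2*G² + ½ = ½ + 2*G²)
R(t)⁴ = (½ + 2*(-6)²)⁴ = (½ + 2*36)⁴ = (½ + 72)⁴ = (145/2)⁴ = 442050625/16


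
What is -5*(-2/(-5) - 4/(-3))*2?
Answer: -52/3 ≈ -17.333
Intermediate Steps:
-5*(-2/(-5) - 4/(-3))*2 = -5*(-2*(-⅕) - 4*(-⅓))*2 = -5*(⅖ + 4/3)*2 = -5*26/15*2 = -26/3*2 = -52/3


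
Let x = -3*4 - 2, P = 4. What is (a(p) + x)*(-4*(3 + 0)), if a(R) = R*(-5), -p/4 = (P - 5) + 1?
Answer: 168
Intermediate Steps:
p = 0 (p = -4*((4 - 5) + 1) = -4*(-1 + 1) = -4*0 = 0)
a(R) = -5*R
x = -14 (x = -12 - 2 = -14)
(a(p) + x)*(-4*(3 + 0)) = (-5*0 - 14)*(-4*(3 + 0)) = (0 - 14)*(-4*3) = -14*(-12) = 168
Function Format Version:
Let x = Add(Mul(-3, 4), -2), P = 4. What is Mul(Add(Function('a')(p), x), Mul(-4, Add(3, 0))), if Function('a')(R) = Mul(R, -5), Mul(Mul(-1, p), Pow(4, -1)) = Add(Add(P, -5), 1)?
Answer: 168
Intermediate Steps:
p = 0 (p = Mul(-4, Add(Add(4, -5), 1)) = Mul(-4, Add(-1, 1)) = Mul(-4, 0) = 0)
Function('a')(R) = Mul(-5, R)
x = -14 (x = Add(-12, -2) = -14)
Mul(Add(Function('a')(p), x), Mul(-4, Add(3, 0))) = Mul(Add(Mul(-5, 0), -14), Mul(-4, Add(3, 0))) = Mul(Add(0, -14), Mul(-4, 3)) = Mul(-14, -12) = 168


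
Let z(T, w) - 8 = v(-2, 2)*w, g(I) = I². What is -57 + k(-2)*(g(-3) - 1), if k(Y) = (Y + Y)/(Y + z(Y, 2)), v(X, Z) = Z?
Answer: -301/5 ≈ -60.200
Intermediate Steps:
z(T, w) = 8 + 2*w
k(Y) = 2*Y/(12 + Y) (k(Y) = (Y + Y)/(Y + (8 + 2*2)) = (2*Y)/(Y + (8 + 4)) = (2*Y)/(Y + 12) = (2*Y)/(12 + Y) = 2*Y/(12 + Y))
-57 + k(-2)*(g(-3) - 1) = -57 + (2*(-2)/(12 - 2))*((-3)² - 1) = -57 + (2*(-2)/10)*(9 - 1) = -57 + (2*(-2)*(⅒))*8 = -57 - ⅖*8 = -57 - 16/5 = -301/5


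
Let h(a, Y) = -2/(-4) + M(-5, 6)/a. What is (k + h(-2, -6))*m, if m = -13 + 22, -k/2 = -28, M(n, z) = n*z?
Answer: 1287/2 ≈ 643.50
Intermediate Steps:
k = 56 (k = -2*(-28) = 56)
m = 9
h(a, Y) = ½ - 30/a (h(a, Y) = -2/(-4) + (-5*6)/a = -2*(-¼) - 30/a = ½ - 30/a)
(k + h(-2, -6))*m = (56 + (½)*(-60 - 2)/(-2))*9 = (56 + (½)*(-½)*(-62))*9 = (56 + 31/2)*9 = (143/2)*9 = 1287/2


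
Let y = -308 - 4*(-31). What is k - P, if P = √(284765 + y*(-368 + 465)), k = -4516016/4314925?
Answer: -4516016/4314925 - √266917 ≈ -517.69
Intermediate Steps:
y = -184 (y = -308 - 1*(-124) = -308 + 124 = -184)
k = -4516016/4314925 (k = -4516016*1/4314925 = -4516016/4314925 ≈ -1.0466)
P = √266917 (P = √(284765 - 184*(-368 + 465)) = √(284765 - 184*97) = √(284765 - 17848) = √266917 ≈ 516.64)
k - P = -4516016/4314925 - √266917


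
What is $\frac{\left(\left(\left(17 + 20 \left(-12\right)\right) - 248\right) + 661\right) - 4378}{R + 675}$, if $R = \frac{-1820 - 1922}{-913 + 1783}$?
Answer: $- \frac{910890}{145877} \approx -6.2442$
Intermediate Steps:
$R = - \frac{1871}{435}$ ($R = - \frac{3742}{870} = \left(-3742\right) \frac{1}{870} = - \frac{1871}{435} \approx -4.3011$)
$\frac{\left(\left(\left(17 + 20 \left(-12\right)\right) - 248\right) + 661\right) - 4378}{R + 675} = \frac{\left(\left(\left(17 + 20 \left(-12\right)\right) - 248\right) + 661\right) - 4378}{- \frac{1871}{435} + 675} = \frac{\left(\left(\left(17 - 240\right) - 248\right) + 661\right) - 4378}{\frac{291754}{435}} = \left(\left(\left(-223 - 248\right) + 661\right) - 4378\right) \frac{435}{291754} = \left(\left(-471 + 661\right) - 4378\right) \frac{435}{291754} = \left(190 - 4378\right) \frac{435}{291754} = \left(-4188\right) \frac{435}{291754} = - \frac{910890}{145877}$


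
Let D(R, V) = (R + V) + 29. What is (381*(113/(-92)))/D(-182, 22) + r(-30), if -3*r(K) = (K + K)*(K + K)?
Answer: -14419347/12052 ≈ -1196.4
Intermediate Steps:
D(R, V) = 29 + R + V
r(K) = -4*K²/3 (r(K) = -(K + K)*(K + K)/3 = -2*K*2*K/3 = -4*K²/3)
(381*(113/(-92)))/D(-182, 22) + r(-30) = (381*(113/(-92)))/(29 - 182 + 22) - 4/3*(-30)² = (381*(113*(-1/92)))/(-131) - 4/3*900 = (381*(-113/92))*(-1/131) - 1200 = -43053/92*(-1/131) - 1200 = 43053/12052 - 1200 = -14419347/12052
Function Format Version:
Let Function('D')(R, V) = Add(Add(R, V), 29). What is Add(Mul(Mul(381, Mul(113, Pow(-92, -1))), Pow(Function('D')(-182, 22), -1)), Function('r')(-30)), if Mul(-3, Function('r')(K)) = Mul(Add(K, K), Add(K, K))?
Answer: Rational(-14419347, 12052) ≈ -1196.4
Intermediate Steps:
Function('D')(R, V) = Add(29, R, V)
Function('r')(K) = Mul(Rational(-4, 3), Pow(K, 2)) (Function('r')(K) = Mul(Rational(-1, 3), Mul(Add(K, K), Add(K, K))) = Mul(Rational(-1, 3), Mul(Mul(2, K), Mul(2, K))) = Mul(Rational(-1, 3), Mul(4, Pow(K, 2))) = Mul(Rational(-4, 3), Pow(K, 2)))
Add(Mul(Mul(381, Mul(113, Pow(-92, -1))), Pow(Function('D')(-182, 22), -1)), Function('r')(-30)) = Add(Mul(Mul(381, Mul(113, Pow(-92, -1))), Pow(Add(29, -182, 22), -1)), Mul(Rational(-4, 3), Pow(-30, 2))) = Add(Mul(Mul(381, Mul(113, Rational(-1, 92))), Pow(-131, -1)), Mul(Rational(-4, 3), 900)) = Add(Mul(Mul(381, Rational(-113, 92)), Rational(-1, 131)), -1200) = Add(Mul(Rational(-43053, 92), Rational(-1, 131)), -1200) = Add(Rational(43053, 12052), -1200) = Rational(-14419347, 12052)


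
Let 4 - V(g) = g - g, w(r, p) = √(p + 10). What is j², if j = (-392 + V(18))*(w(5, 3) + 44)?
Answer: 293410256 + 13247872*√13 ≈ 3.4118e+8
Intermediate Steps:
w(r, p) = √(10 + p)
V(g) = 4 (V(g) = 4 - (g - g) = 4 - 1*0 = 4 + 0 = 4)
j = -17072 - 388*√13 (j = (-392 + 4)*(√(10 + 3) + 44) = -388*(√13 + 44) = -388*(44 + √13) = -17072 - 388*√13 ≈ -18471.)
j² = (-17072 - 388*√13)²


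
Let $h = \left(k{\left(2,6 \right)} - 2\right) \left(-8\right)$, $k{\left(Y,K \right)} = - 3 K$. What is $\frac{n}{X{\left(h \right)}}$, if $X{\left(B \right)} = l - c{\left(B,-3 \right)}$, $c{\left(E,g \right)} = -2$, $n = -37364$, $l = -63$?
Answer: $\frac{37364}{61} \approx 612.52$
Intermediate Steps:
$h = 160$ ($h = \left(\left(-3\right) 6 - 2\right) \left(-8\right) = \left(-18 - 2\right) \left(-8\right) = \left(-20\right) \left(-8\right) = 160$)
$X{\left(B \right)} = -61$ ($X{\left(B \right)} = -63 - -2 = -63 + 2 = -61$)
$\frac{n}{X{\left(h \right)}} = - \frac{37364}{-61} = \left(-37364\right) \left(- \frac{1}{61}\right) = \frac{37364}{61}$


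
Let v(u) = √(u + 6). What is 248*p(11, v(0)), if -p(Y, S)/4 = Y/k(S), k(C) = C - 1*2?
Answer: -10912 - 5456*√6 ≈ -24276.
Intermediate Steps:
v(u) = √(6 + u)
k(C) = -2 + C (k(C) = C - 2 = -2 + C)
p(Y, S) = -4*Y/(-2 + S)
248*p(11, v(0)) = 248*(-4*11/(-2 + √(6 + 0))) = 248*(-4*11/(-2 + √6)) = 248*(-44/(-2 + √6)) = -10912/(-2 + √6)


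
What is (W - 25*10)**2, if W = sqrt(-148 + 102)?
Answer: (250 - I*sqrt(46))**2 ≈ 62454.0 - 3391.2*I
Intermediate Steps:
W = I*sqrt(46) (W = sqrt(-46) = I*sqrt(46) ≈ 6.7823*I)
(W - 25*10)**2 = (I*sqrt(46) - 25*10)**2 = (I*sqrt(46) - 250)**2 = (-250 + I*sqrt(46))**2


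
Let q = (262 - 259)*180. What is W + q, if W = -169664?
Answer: -169124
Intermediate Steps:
q = 540 (q = 3*180 = 540)
W + q = -169664 + 540 = -169124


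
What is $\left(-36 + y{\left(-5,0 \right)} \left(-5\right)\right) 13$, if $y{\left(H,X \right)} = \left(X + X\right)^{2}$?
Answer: $-468$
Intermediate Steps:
$y{\left(H,X \right)} = 4 X^{2}$ ($y{\left(H,X \right)} = \left(2 X\right)^{2} = 4 X^{2}$)
$\left(-36 + y{\left(-5,0 \right)} \left(-5\right)\right) 13 = \left(-36 + 4 \cdot 0^{2} \left(-5\right)\right) 13 = \left(-36 + 4 \cdot 0 \left(-5\right)\right) 13 = \left(-36 + 0 \left(-5\right)\right) 13 = \left(-36 + 0\right) 13 = \left(-36\right) 13 = -468$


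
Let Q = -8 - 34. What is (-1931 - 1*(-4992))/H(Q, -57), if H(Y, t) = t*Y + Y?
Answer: 3061/2352 ≈ 1.3014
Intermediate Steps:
Q = -42
H(Y, t) = Y + Y*t (H(Y, t) = Y*t + Y = Y + Y*t)
(-1931 - 1*(-4992))/H(Q, -57) = (-1931 - 1*(-4992))/((-42*(1 - 57))) = (-1931 + 4992)/((-42*(-56))) = 3061/2352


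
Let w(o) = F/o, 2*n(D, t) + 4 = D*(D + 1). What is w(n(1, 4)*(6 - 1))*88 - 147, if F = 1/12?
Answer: -2227/15 ≈ -148.47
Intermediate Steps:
F = 1/12 ≈ 0.083333
n(D, t) = -2 + D*(1 + D)/2 (n(D, t) = -2 + (D*(D + 1))/2 = -2 + (D*(1 + D))/2 = -2 + D*(1 + D)/2)
w(o) = 1/(12*o)
w(n(1, 4)*(6 - 1))*88 - 147 = (1/(12*(((-2 + (½)*1 + (½)*1²)*(6 - 1)))))*88 - 147 = (1/(12*(((-2 + ½ + (½)*1)*5))))*88 - 147 = (1/(12*(((-2 + ½ + ½)*5))))*88 - 147 = (1/(12*((-1*5))))*88 - 147 = ((1/12)/(-5))*88 - 147 = ((1/12)*(-⅕))*88 - 147 = -1/60*88 - 147 = -22/15 - 147 = -2227/15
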